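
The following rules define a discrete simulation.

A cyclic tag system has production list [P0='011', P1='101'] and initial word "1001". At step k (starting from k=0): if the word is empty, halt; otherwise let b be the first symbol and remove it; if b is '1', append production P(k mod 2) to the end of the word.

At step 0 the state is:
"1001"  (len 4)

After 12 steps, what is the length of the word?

k=0  "1001"  (len 4)
k=1  "001011"  (len 6)
k=2  "01011"  (len 5)
k=3  "1011"  (len 4)
k=4  "011101"  (len 6)
k=5  "11101"  (len 5)
k=6  "1101101"  (len 7)
k=7  "101101011"  (len 9)
k=8  "01101011101"  (len 11)
k=9  "1101011101"  (len 10)
k=10  "101011101101"  (len 12)
k=11  "01011101101011"  (len 14)
k=12  "1011101101011"  (len 13)

13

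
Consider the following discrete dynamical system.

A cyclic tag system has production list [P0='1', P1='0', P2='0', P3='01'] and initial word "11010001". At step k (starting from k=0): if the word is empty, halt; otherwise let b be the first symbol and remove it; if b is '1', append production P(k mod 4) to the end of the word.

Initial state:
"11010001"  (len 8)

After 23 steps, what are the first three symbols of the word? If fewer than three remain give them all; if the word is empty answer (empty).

step 0: "11010001"  (len 8)
step 1: "10100011"  (len 8)
step 2: "01000110"  (len 8)
step 3: "1000110"  (len 7)
step 4: "00011001"  (len 8)
step 5: "0011001"  (len 7)
step 6: "011001"  (len 6)
step 7: "11001"  (len 5)
step 8: "100101"  (len 6)
step 9: "001011"  (len 6)
step 10: "01011"  (len 5)
step 11: "1011"  (len 4)
step 12: "01101"  (len 5)
step 13: "1101"  (len 4)
step 14: "1010"  (len 4)
step 15: "0100"  (len 4)
step 16: "100"  (len 3)
step 17: "001"  (len 3)
step 18: "01"  (len 2)
step 19: "1"  (len 1)
step 20: "01"  (len 2)
step 21: "1"  (len 1)
step 22: "0"  (len 1)
step 23: (halted — word empty)

(empty)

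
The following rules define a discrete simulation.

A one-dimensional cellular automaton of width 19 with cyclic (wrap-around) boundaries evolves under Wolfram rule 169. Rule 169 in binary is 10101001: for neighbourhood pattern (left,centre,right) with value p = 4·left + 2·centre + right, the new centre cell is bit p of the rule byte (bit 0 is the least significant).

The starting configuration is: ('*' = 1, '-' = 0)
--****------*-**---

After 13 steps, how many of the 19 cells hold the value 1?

k=0  --****------*-**---
k=1  *-***--****--**--**
k=2  -***---***---*---**
k=3  ***--*-**--*---*-*-
k=4  **----**-----*--*-*
k=5  *--**-*--***-----**
k=6  ---*-*---**--***-**
k=7  -*--*--*-*---**-**-
k=8  --------*--*-*-**--
k=9  *******-----*-**--*
k=10  ******--***--**---*
k=11  *****---**---*--*-*
k=12  ****--*-*--*-----**
k=13  ***----*-----***-**

9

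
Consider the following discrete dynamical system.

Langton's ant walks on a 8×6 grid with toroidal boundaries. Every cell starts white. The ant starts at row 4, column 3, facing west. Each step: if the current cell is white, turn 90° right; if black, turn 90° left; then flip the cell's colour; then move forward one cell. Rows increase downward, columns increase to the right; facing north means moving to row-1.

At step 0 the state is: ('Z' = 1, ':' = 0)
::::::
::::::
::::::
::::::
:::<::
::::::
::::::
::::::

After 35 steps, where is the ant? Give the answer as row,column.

4,0

[0] ::::::
::::::
::::::
::::::
:::<::
::::::
::::::
::::::
[1] ::::::
::::::
::::::
:::^::
:::Z::
::::::
::::::
::::::
[2] ::::::
::::::
::::::
:::Z>:
:::Z::
::::::
::::::
::::::
[3] ::::::
::::::
::::::
:::ZZ:
:::Zv:
::::::
::::::
::::::
[4] ::::::
::::::
::::::
:::ZZ:
:::<Z:
::::::
::::::
::::::
[5] ::::::
::::::
::::::
:::ZZ:
::::Z:
:::v::
::::::
::::::
[6] ::::::
::::::
::::::
:::ZZ:
::::Z:
::<Z::
::::::
::::::
[7] ::::::
::::::
::::::
:::ZZ:
::^:Z:
::ZZ::
::::::
::::::
[8] ::::::
::::::
::::::
:::ZZ:
::Z>Z:
::ZZ::
::::::
::::::
[9] ::::::
::::::
::::::
:::ZZ:
::ZZZ:
::Zv::
::::::
::::::
[10] ::::::
::::::
::::::
:::ZZ:
::ZZZ:
::Z:>:
::::::
::::::
[11] ::::::
::::::
::::::
:::ZZ:
::ZZZ:
::Z:Z:
::::v:
::::::
[12] ::::::
::::::
::::::
:::ZZ:
::ZZZ:
::Z:Z:
:::<Z:
::::::
[13] ::::::
::::::
::::::
:::ZZ:
::ZZZ:
::Z^Z:
:::ZZ:
::::::
[14] ::::::
::::::
::::::
:::ZZ:
::ZZZ:
::ZZ>:
:::ZZ:
::::::
[15] ::::::
::::::
::::::
:::ZZ:
::ZZ^:
::ZZ::
:::ZZ:
::::::
[16] ::::::
::::::
::::::
:::ZZ:
::Z<::
::ZZ::
:::ZZ:
::::::
[17] ::::::
::::::
::::::
:::ZZ:
::Z:::
::Zv::
:::ZZ:
::::::
[18] ::::::
::::::
::::::
:::ZZ:
::Z:::
::Z:>:
:::ZZ:
::::::
[19] ::::::
::::::
::::::
:::ZZ:
::Z:::
::Z:Z:
:::Zv:
::::::
[20] ::::::
::::::
::::::
:::ZZ:
::Z:::
::Z:Z:
:::Z:>
::::::
[21] ::::::
::::::
::::::
:::ZZ:
::Z:::
::Z:Z:
:::Z:Z
:::::v
[22] ::::::
::::::
::::::
:::ZZ:
::Z:::
::Z:Z:
:::Z:Z
::::<Z
[23] ::::::
::::::
::::::
:::ZZ:
::Z:::
::Z:Z:
:::Z^Z
::::ZZ
[24] ::::::
::::::
::::::
:::ZZ:
::Z:::
::Z:Z:
:::ZZ>
::::ZZ
[25] ::::::
::::::
::::::
:::ZZ:
::Z:::
::Z:Z^
:::ZZ:
::::ZZ
[26] ::::::
::::::
::::::
:::ZZ:
::Z:::
>:Z:ZZ
:::ZZ:
::::ZZ
[27] ::::::
::::::
::::::
:::ZZ:
::Z:::
Z:Z:ZZ
v::ZZ:
::::ZZ
[28] ::::::
::::::
::::::
:::ZZ:
::Z:::
Z:Z:ZZ
Z::ZZ<
::::ZZ
[29] ::::::
::::::
::::::
:::ZZ:
::Z:::
Z:Z:Z^
Z::ZZZ
::::ZZ
[30] ::::::
::::::
::::::
:::ZZ:
::Z:::
Z:Z:<:
Z::ZZZ
::::ZZ
[31] ::::::
::::::
::::::
:::ZZ:
::Z:::
Z:Z:::
Z::ZvZ
::::ZZ
[32] ::::::
::::::
::::::
:::ZZ:
::Z:::
Z:Z:::
Z::Z:>
::::ZZ
[33] ::::::
::::::
::::::
:::ZZ:
::Z:::
Z:Z::^
Z::Z::
::::ZZ
[34] ::::::
::::::
::::::
:::ZZ:
::Z:::
>:Z::Z
Z::Z::
::::ZZ
[35] ::::::
::::::
::::::
:::ZZ:
^:Z:::
::Z::Z
Z::Z::
::::ZZ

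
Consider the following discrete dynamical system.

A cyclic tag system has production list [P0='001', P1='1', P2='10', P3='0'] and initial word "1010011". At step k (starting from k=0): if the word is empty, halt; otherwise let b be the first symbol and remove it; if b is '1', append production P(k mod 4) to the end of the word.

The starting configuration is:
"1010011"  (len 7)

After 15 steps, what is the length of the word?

7

[0] "1010011"  (len 7)
[1] "010011001"  (len 9)
[2] "10011001"  (len 8)
[3] "001100110"  (len 9)
[4] "01100110"  (len 8)
[5] "1100110"  (len 7)
[6] "1001101"  (len 7)
[7] "00110110"  (len 8)
[8] "0110110"  (len 7)
[9] "110110"  (len 6)
[10] "101101"  (len 6)
[11] "0110110"  (len 7)
[12] "110110"  (len 6)
[13] "10110001"  (len 8)
[14] "01100011"  (len 8)
[15] "1100011"  (len 7)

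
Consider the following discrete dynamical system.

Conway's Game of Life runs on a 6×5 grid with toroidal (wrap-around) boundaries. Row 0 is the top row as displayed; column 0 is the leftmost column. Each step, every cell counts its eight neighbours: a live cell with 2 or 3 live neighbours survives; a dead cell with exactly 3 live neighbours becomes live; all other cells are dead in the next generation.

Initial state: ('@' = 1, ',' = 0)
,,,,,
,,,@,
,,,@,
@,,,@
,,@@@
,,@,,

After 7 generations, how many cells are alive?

8

[0] ,,,,,
,,,@,
,,,@,
@,,,@
,,@@@
,,@,,
[1] ,,,,,
,,,,,
,,,@,
@,@,,
@@@,@
,,@,,
[2] ,,,,,
,,,,,
,,,,,
@,@,,
@,@,@
@,@@,
[3] ,,,,,
,,,,,
,,,,,
@,,@@
@,@,,
@,@@,
[4] ,,,,,
,,,,,
,,,,@
@@,@@
@,@,,
,,@@@
[5] ,,,@,
,,,,,
,,,@@
,@@@,
,,,,,
,@@@@
[6] ,,,@@
,,,@@
,,,@@
,,@@@
@,,,@
,,@@@
[7] @,,,,
@,@,,
@,,,,
,,@,,
@@,,,
,,@,,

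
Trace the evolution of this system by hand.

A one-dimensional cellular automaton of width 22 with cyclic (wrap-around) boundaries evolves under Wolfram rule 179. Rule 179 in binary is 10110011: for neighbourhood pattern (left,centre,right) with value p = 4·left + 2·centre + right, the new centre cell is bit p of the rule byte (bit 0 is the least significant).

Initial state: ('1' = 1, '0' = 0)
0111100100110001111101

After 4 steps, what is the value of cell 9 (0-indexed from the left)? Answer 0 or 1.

0

t=0: 0111100100110001111101
t=1: 1011011011001110111010
t=2: 0100100100110101010101
t=3: 1011011011001010101010
t=4: 0100100100110101010101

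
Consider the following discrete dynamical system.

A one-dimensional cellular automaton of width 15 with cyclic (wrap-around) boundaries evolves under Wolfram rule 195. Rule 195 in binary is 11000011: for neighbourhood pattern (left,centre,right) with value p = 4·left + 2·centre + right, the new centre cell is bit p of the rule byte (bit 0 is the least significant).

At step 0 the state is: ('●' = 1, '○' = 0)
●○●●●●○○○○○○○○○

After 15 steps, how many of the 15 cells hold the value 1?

5

[0] ●○●●●●○○○○○○○○○
[1] ○○○●●●○●●●●●●●●
[2] ○●●○●●○○●●●●●●●
[3] ○○●○○●○●○●●●●●●
[4] ○●○○●○○○○○●●●●●
[5] ○○○●○○●●●●○●●●●
[6] ○●●○○●○●●●○○●●●
[7] ○○●○●○○○●●○●○●●
[8] ○●○○○○●●○●○○○○●
[9] ○○○●●●○●○○○●●●○
[10] ●●●○●●○○○●●○●●○
[11] ○●●○○●○●●○●○○●○
[12] ●○●○●○○○●○○○●○○
[13] ○○○○○○●●○○●●○○●
[14] ○●●●●●○●○●○●○●○
[15] ●○●●●●○○○○○○○○○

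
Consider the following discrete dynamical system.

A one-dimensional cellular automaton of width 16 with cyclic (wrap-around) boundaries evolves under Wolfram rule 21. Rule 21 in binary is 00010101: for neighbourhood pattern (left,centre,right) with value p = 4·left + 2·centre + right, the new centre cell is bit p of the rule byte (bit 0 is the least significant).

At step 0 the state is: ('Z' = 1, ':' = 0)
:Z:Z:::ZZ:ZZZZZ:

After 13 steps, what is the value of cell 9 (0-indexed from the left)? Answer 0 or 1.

step 0: :Z:Z:::ZZ:ZZZZZ:
step 1: :Z:ZZZ:::::::::Z
step 2: :Z::::ZZZZZZZZ:Z
step 3: :ZZZZ::::::::::Z
step 4: :::::ZZZZZZZZZ:Z
step 5: ZZZZ:::::::::::Z
step 6: ::::ZZZZZZZZZZ::
step 7: ZZZ:::::::::::ZZ
step 8: :::ZZZZZZZZZZ:::
step 9: ZZ:::::::::::ZZZ
step 10: ::ZZZZZZZZZZ::::
step 11: Z:::::::::::ZZZZ
step 12: :ZZZZZZZZZZ:::::
step 13: :::::::::::ZZZZZ

0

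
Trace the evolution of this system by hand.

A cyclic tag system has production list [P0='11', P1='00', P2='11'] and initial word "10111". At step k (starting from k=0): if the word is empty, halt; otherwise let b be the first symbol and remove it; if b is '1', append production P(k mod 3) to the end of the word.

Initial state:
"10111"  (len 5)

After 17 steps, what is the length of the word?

k=0  "10111"  (len 5)
k=1  "011111"  (len 6)
k=2  "11111"  (len 5)
k=3  "111111"  (len 6)
k=4  "1111111"  (len 7)
k=5  "11111100"  (len 8)
k=6  "111110011"  (len 9)
k=7  "1111001111"  (len 10)
k=8  "11100111100"  (len 11)
k=9  "110011110011"  (len 12)
k=10  "1001111001111"  (len 13)
k=11  "00111100111100"  (len 14)
k=12  "0111100111100"  (len 13)
k=13  "111100111100"  (len 12)
k=14  "1110011110000"  (len 13)
k=15  "11001111000011"  (len 14)
k=16  "100111100001111"  (len 15)
k=17  "0011110000111100"  (len 16)

16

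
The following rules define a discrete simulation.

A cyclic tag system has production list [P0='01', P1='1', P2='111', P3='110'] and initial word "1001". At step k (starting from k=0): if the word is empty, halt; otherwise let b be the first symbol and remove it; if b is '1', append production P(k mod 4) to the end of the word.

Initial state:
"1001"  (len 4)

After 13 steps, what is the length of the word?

12

t=0: "1001"  (len 4)
t=1: "00101"  (len 5)
t=2: "0101"  (len 4)
t=3: "101"  (len 3)
t=4: "01110"  (len 5)
t=5: "1110"  (len 4)
t=6: "1101"  (len 4)
t=7: "101111"  (len 6)
t=8: "01111110"  (len 8)
t=9: "1111110"  (len 7)
t=10: "1111101"  (len 7)
t=11: "111101111"  (len 9)
t=12: "11101111110"  (len 11)
t=13: "110111111001"  (len 12)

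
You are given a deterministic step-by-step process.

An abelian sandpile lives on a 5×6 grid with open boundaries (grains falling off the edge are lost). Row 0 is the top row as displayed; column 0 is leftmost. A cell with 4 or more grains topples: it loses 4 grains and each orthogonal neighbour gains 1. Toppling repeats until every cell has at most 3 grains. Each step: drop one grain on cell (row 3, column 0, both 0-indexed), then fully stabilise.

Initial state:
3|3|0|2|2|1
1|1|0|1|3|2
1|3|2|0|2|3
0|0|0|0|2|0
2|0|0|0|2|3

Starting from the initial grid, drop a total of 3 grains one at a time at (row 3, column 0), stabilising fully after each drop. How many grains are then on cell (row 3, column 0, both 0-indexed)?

3

0) 3|3|0|2|2|1
1|1|0|1|3|2
1|3|2|0|2|3
0|0|0|0|2|0
2|0|0|0|2|3
1) 3|3|0|2|2|1
1|1|0|1|3|2
1|3|2|0|2|3
1|0|0|0|2|0
2|0|0|0|2|3
2) 3|3|0|2|2|1
1|1|0|1|3|2
1|3|2|0|2|3
2|0|0|0|2|0
2|0|0|0|2|3
3) 3|3|0|2|2|1
1|1|0|1|3|2
1|3|2|0|2|3
3|0|0|0|2|0
2|0|0|0|2|3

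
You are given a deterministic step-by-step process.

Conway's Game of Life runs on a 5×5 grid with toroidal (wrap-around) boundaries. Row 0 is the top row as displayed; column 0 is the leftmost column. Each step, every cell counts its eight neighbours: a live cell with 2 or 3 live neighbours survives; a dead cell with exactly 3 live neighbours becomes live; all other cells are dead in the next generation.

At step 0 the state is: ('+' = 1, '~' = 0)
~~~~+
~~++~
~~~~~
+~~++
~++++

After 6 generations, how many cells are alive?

6

0) ~~~~+
~~++~
~~~~~
+~~++
~++++
1) ++~~+
~~~+~
~~+~~
++~~~
~++~~
2) ++~++
+++++
~++~~
+~~~~
~~+~+
3) ~~~~~
~~~~~
~~~~~
+~++~
~~+~~
4) ~~~~~
~~~~~
~~~~~
~+++~
~+++~
5) ~~+~~
~~~~~
~~+~~
~+~+~
~+~+~
6) ~~+~~
~~~~~
~~+~~
~+~+~
~+~+~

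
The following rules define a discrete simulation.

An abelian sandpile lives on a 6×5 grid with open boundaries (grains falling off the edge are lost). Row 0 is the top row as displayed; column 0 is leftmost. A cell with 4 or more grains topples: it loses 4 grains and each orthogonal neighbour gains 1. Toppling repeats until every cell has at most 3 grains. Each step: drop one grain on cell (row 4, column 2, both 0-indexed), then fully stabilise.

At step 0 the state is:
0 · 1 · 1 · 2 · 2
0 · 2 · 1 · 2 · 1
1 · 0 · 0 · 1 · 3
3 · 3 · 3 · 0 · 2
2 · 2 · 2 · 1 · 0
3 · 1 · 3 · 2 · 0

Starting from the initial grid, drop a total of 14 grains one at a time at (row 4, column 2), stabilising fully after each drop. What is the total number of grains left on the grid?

0) 0 · 1 · 1 · 2 · 2
0 · 2 · 1 · 2 · 1
1 · 0 · 0 · 1 · 3
3 · 3 · 3 · 0 · 2
2 · 2 · 2 · 1 · 0
3 · 1 · 3 · 2 · 0
1) 0 · 1 · 1 · 2 · 2
0 · 2 · 1 · 2 · 1
1 · 0 · 0 · 1 · 3
3 · 3 · 3 · 0 · 2
2 · 2 · 3 · 1 · 0
3 · 1 · 3 · 2 · 0
2) 0 · 1 · 1 · 2 · 2
0 · 2 · 1 · 2 · 1
2 · 1 · 1 · 1 · 3
1 · 2 · 1 · 1 · 2
1 · 2 · 3 · 2 · 0
1 · 0 · 1 · 3 · 0
3) 0 · 1 · 1 · 2 · 2
0 · 2 · 1 · 2 · 1
2 · 1 · 1 · 1 · 3
1 · 2 · 2 · 1 · 2
1 · 3 · 0 · 3 · 0
1 · 0 · 2 · 3 · 0
4) 0 · 1 · 1 · 2 · 2
0 · 2 · 1 · 2 · 1
2 · 1 · 1 · 1 · 3
1 · 2 · 2 · 1 · 2
1 · 3 · 1 · 3 · 0
1 · 0 · 2 · 3 · 0
5) 0 · 1 · 1 · 2 · 2
0 · 2 · 1 · 2 · 1
2 · 1 · 1 · 1 · 3
1 · 2 · 2 · 1 · 2
1 · 3 · 2 · 3 · 0
1 · 0 · 2 · 3 · 0
6) 0 · 1 · 1 · 2 · 2
0 · 2 · 1 · 2 · 1
2 · 1 · 1 · 1 · 3
1 · 2 · 2 · 1 · 2
1 · 3 · 3 · 3 · 0
1 · 0 · 2 · 3 · 0
7) 0 · 1 · 1 · 2 · 2
0 · 2 · 1 · 2 · 1
2 · 1 · 1 · 1 · 3
1 · 3 · 3 · 2 · 2
2 · 0 · 3 · 1 · 1
1 · 2 · 0 · 1 · 1
8) 0 · 1 · 1 · 2 · 2
0 · 2 · 1 · 2 · 1
2 · 2 · 2 · 1 · 3
2 · 0 · 1 · 3 · 2
2 · 2 · 1 · 2 · 1
1 · 2 · 1 · 1 · 1
9) 0 · 1 · 1 · 2 · 2
0 · 2 · 1 · 2 · 1
2 · 2 · 2 · 1 · 3
2 · 0 · 1 · 3 · 2
2 · 2 · 2 · 2 · 1
1 · 2 · 1 · 1 · 1
10) 0 · 1 · 1 · 2 · 2
0 · 2 · 1 · 2 · 1
2 · 2 · 2 · 1 · 3
2 · 0 · 1 · 3 · 2
2 · 2 · 3 · 2 · 1
1 · 2 · 1 · 1 · 1
11) 0 · 1 · 1 · 2 · 2
0 · 2 · 1 · 2 · 1
2 · 2 · 2 · 1 · 3
2 · 0 · 2 · 3 · 2
2 · 3 · 0 · 3 · 1
1 · 2 · 2 · 1 · 1
12) 0 · 1 · 1 · 2 · 2
0 · 2 · 1 · 2 · 1
2 · 2 · 2 · 1 · 3
2 · 0 · 2 · 3 · 2
2 · 3 · 1 · 3 · 1
1 · 2 · 2 · 1 · 1
13) 0 · 1 · 1 · 2 · 2
0 · 2 · 1 · 2 · 1
2 · 2 · 2 · 1 · 3
2 · 0 · 2 · 3 · 2
2 · 3 · 2 · 3 · 1
1 · 2 · 2 · 1 · 1
14) 0 · 1 · 1 · 2 · 2
0 · 2 · 1 · 2 · 1
2 · 2 · 2 · 1 · 3
2 · 0 · 2 · 3 · 2
2 · 3 · 3 · 3 · 1
1 · 2 · 2 · 1 · 1

50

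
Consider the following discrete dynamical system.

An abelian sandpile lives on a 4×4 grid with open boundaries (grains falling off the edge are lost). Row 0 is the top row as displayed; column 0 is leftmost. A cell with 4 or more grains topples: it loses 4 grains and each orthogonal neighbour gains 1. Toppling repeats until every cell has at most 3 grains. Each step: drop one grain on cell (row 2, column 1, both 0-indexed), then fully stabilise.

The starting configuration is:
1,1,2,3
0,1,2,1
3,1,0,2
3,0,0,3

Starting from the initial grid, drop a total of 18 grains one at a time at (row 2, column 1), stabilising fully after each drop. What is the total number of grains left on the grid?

[0] 1,1,2,3
0,1,2,1
3,1,0,2
3,0,0,3
[1] 1,1,2,3
0,1,2,1
3,2,0,2
3,0,0,3
[2] 1,1,2,3
0,1,2,1
3,3,0,2
3,0,0,3
[3] 1,1,2,3
1,2,2,1
1,1,1,2
0,2,0,3
[4] 1,1,2,3
1,2,2,1
1,2,1,2
0,2,0,3
[5] 1,1,2,3
1,2,2,1
1,3,1,2
0,2,0,3
[6] 1,1,2,3
1,3,2,1
2,0,2,2
0,3,0,3
[7] 1,1,2,3
1,3,2,1
2,1,2,2
0,3,0,3
[8] 1,1,2,3
1,3,2,1
2,2,2,2
0,3,0,3
[9] 1,1,2,3
1,3,2,1
2,3,2,2
0,3,0,3
[10] 1,2,2,3
2,0,3,1
3,2,3,2
1,0,1,3
[11] 1,2,2,3
2,0,3,1
3,3,3,2
1,0,1,3
[12] 1,2,3,3
3,2,0,2
0,2,1,3
2,1,2,3
[13] 1,2,3,3
3,2,0,2
0,3,1,3
2,1,2,3
[14] 1,2,3,3
3,3,0,2
1,0,2,3
2,2,2,3
[15] 1,2,3,3
3,3,0,2
1,1,2,3
2,2,2,3
[16] 1,2,3,3
3,3,0,2
1,2,2,3
2,2,2,3
[17] 1,2,3,3
3,3,0,2
1,3,2,3
2,2,2,3
[18] 2,3,3,3
0,1,1,2
3,1,3,3
2,3,2,3

35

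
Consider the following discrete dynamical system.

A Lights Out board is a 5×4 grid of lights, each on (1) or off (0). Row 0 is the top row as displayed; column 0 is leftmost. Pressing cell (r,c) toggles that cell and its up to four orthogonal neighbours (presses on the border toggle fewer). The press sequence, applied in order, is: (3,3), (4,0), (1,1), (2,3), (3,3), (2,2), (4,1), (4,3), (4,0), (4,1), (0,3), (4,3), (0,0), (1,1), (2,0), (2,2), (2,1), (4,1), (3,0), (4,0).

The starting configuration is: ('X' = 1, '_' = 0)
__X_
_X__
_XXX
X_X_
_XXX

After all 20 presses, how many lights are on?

12

0) __X_
_X__
_XXX
X_X_
_XXX
1) __X_
_X__
_XX_
X__X
_XX_
2) __X_
_X__
_XX_
___X
X_X_
3) _XX_
X_X_
__X_
___X
X_X_
4) _XX_
X_XX
___X
____
X_X_
5) _XX_
X_XX
____
__XX
X_XX
6) _XX_
X__X
_XXX
___X
X_XX
7) _XX_
X__X
_XXX
_X_X
_X_X
8) _XX_
X__X
_XXX
_X__
_XX_
9) _XX_
X__X
_XXX
XX__
X_X_
10) _XX_
X__X
_XXX
X___
_X__
11) _X_X
X___
_XXX
X___
_X__
12) _X_X
X___
_XXX
X__X
_XXX
13) X__X
____
_XXX
X__X
_XXX
14) XX_X
XXX_
__XX
X__X
_XXX
15) XX_X
_XX_
XXXX
___X
_XXX
16) XX_X
_X__
X___
__XX
_XXX
17) XX_X
____
_XX_
_XXX
_XXX
18) XX_X
____
_XX_
__XX
X__X
19) XX_X
____
XXX_
XXXX
___X
20) XX_X
____
XXX_
_XXX
XX_X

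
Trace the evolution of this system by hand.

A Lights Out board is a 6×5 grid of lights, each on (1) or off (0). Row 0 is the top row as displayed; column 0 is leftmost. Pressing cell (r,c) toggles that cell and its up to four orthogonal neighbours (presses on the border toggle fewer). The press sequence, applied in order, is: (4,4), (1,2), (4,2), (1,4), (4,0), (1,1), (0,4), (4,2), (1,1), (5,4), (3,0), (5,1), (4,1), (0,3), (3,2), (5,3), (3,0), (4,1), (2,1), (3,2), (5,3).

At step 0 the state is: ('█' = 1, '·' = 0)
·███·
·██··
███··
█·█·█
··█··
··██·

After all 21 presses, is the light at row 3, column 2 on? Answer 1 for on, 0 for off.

0) ·███·
·██··
███··
█·█·█
··█··
··██·
1) ·███·
·██··
███··
█·█··
··███
··███
2) ·█·█·
···█·
██···
█·█··
··███
··███
3) ·█·█·
···█·
██···
█····
·█··█
···██
4) ·█·██
····█
██··█
█····
·█··█
···██
5) ·█·██
····█
██··█
·····
█···█
█··██
6) ···██
███·█
█···█
·····
█···█
█··██
7) ·····
███··
█···█
·····
█···█
█··██
8) ·····
███··
█···█
··█··
█████
█·███
9) ·█···
·····
██··█
··█··
█████
█·███
10) ·█···
·····
██··█
··█··
████·
█·█··
11) ·█···
·····
·█··█
███··
·███·
█·█··
12) ·█···
·····
·█··█
███··
··██·
·█···
13) ·█···
·····
·█··█
█·█··
██·█·
·····
14) ·████
···█·
·█··█
█·█··
██·█·
·····
15) ·████
···█·
·██·█
██·█·
████·
·····
16) ·████
···█·
·██·█
██·█·
███··
··███
17) ·████
···█·
███·█
···█·
·██··
··███
18) ·████
···█·
███·█
·█·█·
█····
·████
19) ·████
·█·█·
····█
···█·
█····
·████
20) ·████
·█·█·
··█·█
·██··
█·█··
·████
21) ·████
·█·█·
··█·█
·██··
█·██·
·█···

1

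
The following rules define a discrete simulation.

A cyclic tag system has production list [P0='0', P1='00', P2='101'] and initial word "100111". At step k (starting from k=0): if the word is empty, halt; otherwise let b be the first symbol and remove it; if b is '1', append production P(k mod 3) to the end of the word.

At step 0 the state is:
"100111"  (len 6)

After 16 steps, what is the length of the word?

0

[0] "100111"  (len 6)
[1] "001110"  (len 6)
[2] "01110"  (len 5)
[3] "1110"  (len 4)
[4] "1100"  (len 4)
[5] "10000"  (len 5)
[6] "0000101"  (len 7)
[7] "000101"  (len 6)
[8] "00101"  (len 5)
[9] "0101"  (len 4)
[10] "101"  (len 3)
[11] "0100"  (len 4)
[12] "100"  (len 3)
[13] "000"  (len 3)
[14] "00"  (len 2)
[15] "0"  (len 1)
[16] (halted — word empty)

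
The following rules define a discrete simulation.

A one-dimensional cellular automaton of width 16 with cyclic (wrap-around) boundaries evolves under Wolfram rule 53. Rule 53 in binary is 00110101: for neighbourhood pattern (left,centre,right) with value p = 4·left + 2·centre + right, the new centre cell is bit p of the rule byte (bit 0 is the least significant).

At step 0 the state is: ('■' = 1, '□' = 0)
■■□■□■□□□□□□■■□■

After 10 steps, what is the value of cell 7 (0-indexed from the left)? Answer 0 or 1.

1

step 0: ■■□■□■□□□□□□■■□■
step 1: □□■■■■■■■■■□□□■□
step 2: ■□□□□□□□□□□■■□■■
step 3: □■■■■■■■■■□□□■□□
step 4: □□□□□□□□□□■■□■■■
step 5: ■■■■■■■■■□□□■□□□
step 6: □□□□□□□□□■■□■■■□
step 7: ■■■■■■■■□□□■□□□■
step 8: □□□□□□□□■■□■■■□□
step 9: ■■■■■■■□□□■□□□■■
step 10: □□□□□□□■■□■■■□□□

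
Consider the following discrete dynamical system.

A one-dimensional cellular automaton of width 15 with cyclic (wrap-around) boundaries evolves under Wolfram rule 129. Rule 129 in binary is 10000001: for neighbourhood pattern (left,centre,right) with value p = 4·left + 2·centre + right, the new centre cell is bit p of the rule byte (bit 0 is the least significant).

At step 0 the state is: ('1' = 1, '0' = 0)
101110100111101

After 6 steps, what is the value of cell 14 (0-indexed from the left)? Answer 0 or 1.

0) 101110100111101
1) 000100000011000
2) 110001111000011
3) 100100110011001
4) 000000000000000
5) 111111111111111
6) 111111111111111

1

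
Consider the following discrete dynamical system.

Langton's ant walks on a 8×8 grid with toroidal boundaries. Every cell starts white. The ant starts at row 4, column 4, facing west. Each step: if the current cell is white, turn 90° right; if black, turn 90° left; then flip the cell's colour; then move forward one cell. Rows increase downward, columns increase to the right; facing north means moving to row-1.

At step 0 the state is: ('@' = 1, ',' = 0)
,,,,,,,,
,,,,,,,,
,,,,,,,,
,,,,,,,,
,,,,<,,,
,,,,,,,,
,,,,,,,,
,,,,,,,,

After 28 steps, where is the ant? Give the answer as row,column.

6,6

gen 0: ,,,,,,,,
,,,,,,,,
,,,,,,,,
,,,,,,,,
,,,,<,,,
,,,,,,,,
,,,,,,,,
,,,,,,,,
gen 1: ,,,,,,,,
,,,,,,,,
,,,,,,,,
,,,,^,,,
,,,,@,,,
,,,,,,,,
,,,,,,,,
,,,,,,,,
gen 2: ,,,,,,,,
,,,,,,,,
,,,,,,,,
,,,,@>,,
,,,,@,,,
,,,,,,,,
,,,,,,,,
,,,,,,,,
gen 3: ,,,,,,,,
,,,,,,,,
,,,,,,,,
,,,,@@,,
,,,,@v,,
,,,,,,,,
,,,,,,,,
,,,,,,,,
gen 4: ,,,,,,,,
,,,,,,,,
,,,,,,,,
,,,,@@,,
,,,,<@,,
,,,,,,,,
,,,,,,,,
,,,,,,,,
gen 5: ,,,,,,,,
,,,,,,,,
,,,,,,,,
,,,,@@,,
,,,,,@,,
,,,,v,,,
,,,,,,,,
,,,,,,,,
gen 6: ,,,,,,,,
,,,,,,,,
,,,,,,,,
,,,,@@,,
,,,,,@,,
,,,<@,,,
,,,,,,,,
,,,,,,,,
gen 7: ,,,,,,,,
,,,,,,,,
,,,,,,,,
,,,,@@,,
,,,^,@,,
,,,@@,,,
,,,,,,,,
,,,,,,,,
gen 8: ,,,,,,,,
,,,,,,,,
,,,,,,,,
,,,,@@,,
,,,@>@,,
,,,@@,,,
,,,,,,,,
,,,,,,,,
gen 9: ,,,,,,,,
,,,,,,,,
,,,,,,,,
,,,,@@,,
,,,@@@,,
,,,@v,,,
,,,,,,,,
,,,,,,,,
gen 10: ,,,,,,,,
,,,,,,,,
,,,,,,,,
,,,,@@,,
,,,@@@,,
,,,@,>,,
,,,,,,,,
,,,,,,,,
gen 11: ,,,,,,,,
,,,,,,,,
,,,,,,,,
,,,,@@,,
,,,@@@,,
,,,@,@,,
,,,,,v,,
,,,,,,,,
gen 12: ,,,,,,,,
,,,,,,,,
,,,,,,,,
,,,,@@,,
,,,@@@,,
,,,@,@,,
,,,,<@,,
,,,,,,,,
gen 13: ,,,,,,,,
,,,,,,,,
,,,,,,,,
,,,,@@,,
,,,@@@,,
,,,@^@,,
,,,,@@,,
,,,,,,,,
gen 14: ,,,,,,,,
,,,,,,,,
,,,,,,,,
,,,,@@,,
,,,@@@,,
,,,@@>,,
,,,,@@,,
,,,,,,,,
gen 15: ,,,,,,,,
,,,,,,,,
,,,,,,,,
,,,,@@,,
,,,@@^,,
,,,@@,,,
,,,,@@,,
,,,,,,,,
gen 16: ,,,,,,,,
,,,,,,,,
,,,,,,,,
,,,,@@,,
,,,@<,,,
,,,@@,,,
,,,,@@,,
,,,,,,,,
gen 17: ,,,,,,,,
,,,,,,,,
,,,,,,,,
,,,,@@,,
,,,@,,,,
,,,@v,,,
,,,,@@,,
,,,,,,,,
gen 18: ,,,,,,,,
,,,,,,,,
,,,,,,,,
,,,,@@,,
,,,@,,,,
,,,@,>,,
,,,,@@,,
,,,,,,,,
gen 19: ,,,,,,,,
,,,,,,,,
,,,,,,,,
,,,,@@,,
,,,@,,,,
,,,@,@,,
,,,,@v,,
,,,,,,,,
gen 20: ,,,,,,,,
,,,,,,,,
,,,,,,,,
,,,,@@,,
,,,@,,,,
,,,@,@,,
,,,,@,>,
,,,,,,,,
gen 21: ,,,,,,,,
,,,,,,,,
,,,,,,,,
,,,,@@,,
,,,@,,,,
,,,@,@,,
,,,,@,@,
,,,,,,v,
gen 22: ,,,,,,,,
,,,,,,,,
,,,,,,,,
,,,,@@,,
,,,@,,,,
,,,@,@,,
,,,,@,@,
,,,,,<@,
gen 23: ,,,,,,,,
,,,,,,,,
,,,,,,,,
,,,,@@,,
,,,@,,,,
,,,@,@,,
,,,,@^@,
,,,,,@@,
gen 24: ,,,,,,,,
,,,,,,,,
,,,,,,,,
,,,,@@,,
,,,@,,,,
,,,@,@,,
,,,,@@>,
,,,,,@@,
gen 25: ,,,,,,,,
,,,,,,,,
,,,,,,,,
,,,,@@,,
,,,@,,,,
,,,@,@^,
,,,,@@,,
,,,,,@@,
gen 26: ,,,,,,,,
,,,,,,,,
,,,,,,,,
,,,,@@,,
,,,@,,,,
,,,@,@@>
,,,,@@,,
,,,,,@@,
gen 27: ,,,,,,,,
,,,,,,,,
,,,,,,,,
,,,,@@,,
,,,@,,,,
,,,@,@@@
,,,,@@,v
,,,,,@@,
gen 28: ,,,,,,,,
,,,,,,,,
,,,,,,,,
,,,,@@,,
,,,@,,,,
,,,@,@@@
,,,,@@<@
,,,,,@@,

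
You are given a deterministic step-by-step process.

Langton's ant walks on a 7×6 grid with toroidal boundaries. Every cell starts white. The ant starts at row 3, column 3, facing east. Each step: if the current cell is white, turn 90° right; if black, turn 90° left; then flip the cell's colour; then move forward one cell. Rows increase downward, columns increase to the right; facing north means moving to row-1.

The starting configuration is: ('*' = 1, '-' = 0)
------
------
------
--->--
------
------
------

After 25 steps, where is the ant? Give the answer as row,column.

k=0  ------
------
------
--->--
------
------
------
k=1  ------
------
------
---*--
---v--
------
------
k=2  ------
------
------
---*--
--<*--
------
------
k=3  ------
------
------
--^*--
--**--
------
------
k=4  ------
------
------
--*>--
--**--
------
------
k=5  ------
------
---^--
--*---
--**--
------
------
k=6  ------
------
---*>-
--*---
--**--
------
------
k=7  ------
------
---**-
--*-v-
--**--
------
------
k=8  ------
------
---**-
--*<*-
--**--
------
------
k=9  ------
------
---^*-
--***-
--**--
------
------
k=10  ------
------
--<-*-
--***-
--**--
------
------
k=11  ------
--^---
--*-*-
--***-
--**--
------
------
k=12  ------
--*>--
--*-*-
--***-
--**--
------
------
k=13  ------
--**--
--*v*-
--***-
--**--
------
------
k=14  ------
--**--
--<**-
--***-
--**--
------
------
k=15  ------
--**--
---**-
--v**-
--**--
------
------
k=16  ------
--**--
---**-
--->*-
--**--
------
------
k=17  ------
--**--
---^*-
----*-
--**--
------
------
k=18  ------
--**--
--<-*-
----*-
--**--
------
------
k=19  ------
--^*--
--*-*-
----*-
--**--
------
------
k=20  ------
-<-*--
--*-*-
----*-
--**--
------
------
k=21  -^----
-*-*--
--*-*-
----*-
--**--
------
------
k=22  -*>---
-*-*--
--*-*-
----*-
--**--
------
------
k=23  -**---
-*v*--
--*-*-
----*-
--**--
------
------
k=24  -**---
-<**--
--*-*-
----*-
--**--
------
------
k=25  -**---
--**--
-v*-*-
----*-
--**--
------
------

2,1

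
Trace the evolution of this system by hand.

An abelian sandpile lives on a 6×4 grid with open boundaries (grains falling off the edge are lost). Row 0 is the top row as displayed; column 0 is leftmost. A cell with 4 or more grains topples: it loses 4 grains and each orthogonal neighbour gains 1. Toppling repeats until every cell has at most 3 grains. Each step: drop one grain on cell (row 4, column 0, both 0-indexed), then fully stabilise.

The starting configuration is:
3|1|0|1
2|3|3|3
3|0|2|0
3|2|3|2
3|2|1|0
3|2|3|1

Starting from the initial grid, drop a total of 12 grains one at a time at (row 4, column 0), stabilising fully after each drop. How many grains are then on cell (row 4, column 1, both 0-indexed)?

k=0  3|1|0|1
2|3|3|3
3|0|2|0
3|2|3|2
3|2|1|0
3|2|3|1
k=1  3|1|0|1
3|3|3|3
0|1|2|0
1|3|3|2
2|3|1|0
0|3|3|1
k=2  3|1|0|1
3|3|3|3
0|1|2|0
1|3|3|2
3|3|1|0
0|3|3|1
k=3  3|1|0|1
3|3|3|3
0|2|3|0
3|1|1|3
1|3|0|1
2|1|1|2
k=4  3|1|0|1
3|3|3|3
0|2|3|0
3|1|1|3
2|3|0|1
2|1|1|2
k=5  3|1|0|1
3|3|3|3
0|2|3|0
3|1|1|3
3|3|0|1
2|1|1|2
k=6  3|1|0|1
3|3|3|3
1|2|3|0
0|3|1|3
2|0|1|1
3|2|1|2
k=7  3|1|0|1
3|3|3|3
1|2|3|0
0|3|1|3
3|0|1|1
3|2|1|2
k=8  3|1|0|1
3|3|3|3
1|2|3|0
1|3|1|3
1|1|1|1
0|3|1|2
k=9  3|1|0|1
3|3|3|3
1|2|3|0
1|3|1|3
2|1|1|1
0|3|1|2
k=10  3|1|0|1
3|3|3|3
1|2|3|0
1|3|1|3
3|1|1|1
0|3|1|2
k=11  3|1|0|1
3|3|3|3
1|2|3|0
2|3|1|3
0|2|1|1
1|3|1|2
k=12  3|1|0|1
3|3|3|3
1|2|3|0
2|3|1|3
1|2|1|1
1|3|1|2

2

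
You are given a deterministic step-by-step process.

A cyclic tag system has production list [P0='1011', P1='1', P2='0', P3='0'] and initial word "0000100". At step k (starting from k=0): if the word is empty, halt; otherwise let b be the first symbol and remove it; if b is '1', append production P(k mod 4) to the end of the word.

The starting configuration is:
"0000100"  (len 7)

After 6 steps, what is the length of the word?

5

step 0: "0000100"  (len 7)
step 1: "000100"  (len 6)
step 2: "00100"  (len 5)
step 3: "0100"  (len 4)
step 4: "100"  (len 3)
step 5: "001011"  (len 6)
step 6: "01011"  (len 5)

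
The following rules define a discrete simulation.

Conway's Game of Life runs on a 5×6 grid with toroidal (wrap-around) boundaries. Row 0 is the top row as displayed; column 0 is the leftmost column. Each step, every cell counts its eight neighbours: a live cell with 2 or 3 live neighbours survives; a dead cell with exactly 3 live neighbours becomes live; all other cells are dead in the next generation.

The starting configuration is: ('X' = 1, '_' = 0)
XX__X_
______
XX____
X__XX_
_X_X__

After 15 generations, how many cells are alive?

16

t=0: XX__X_
______
XX____
X__XX_
_X_X__
t=1: XXX___
_____X
XX___X
X__XXX
_X_X__
t=2: XXX___
__X__X
_X____
___X__
___X__
t=3: XXXX__
__X___
__X___
__X___
_X_X__
t=4: X__X__
______
_XXX__
_XXX__
X__X__
t=5: ______
_X_X__
_X_X__
X___X_
X__XX_
t=6: __XXX_
______
XX_XX_
XXX_X_
___XX_
t=7: __X_X_
_X___X
X__XX_
X_____
______
t=8: ______
XXX__X
XX__X_
_____X
______
t=9: XX____
__X__X
__X_X_
X____X
______
t=10: XX____
X_XX_X
XX_XX_
_____X
_X___X
t=11: ____X_
___X__
_X_X__
_XX__X
_X___X
t=12: ____X_
__XXX_
XX_XX_
_X__X_
_XX_XX
t=13: _X____
_XX___
XX____
______
XXX_XX
t=14: ___X_X
__X___
XXX___
__X___
XXX__X
t=15: ___XXX
X_XX__
__XX__
___X_X
XXXXXX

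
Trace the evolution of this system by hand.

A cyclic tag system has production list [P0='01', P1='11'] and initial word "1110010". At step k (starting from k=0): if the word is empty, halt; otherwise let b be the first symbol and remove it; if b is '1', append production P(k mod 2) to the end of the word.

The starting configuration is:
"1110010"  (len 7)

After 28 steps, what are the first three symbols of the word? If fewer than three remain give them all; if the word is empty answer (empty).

k=0  "1110010"  (len 7)
k=1  "11001001"  (len 8)
k=2  "100100111"  (len 9)
k=3  "0010011101"  (len 10)
k=4  "010011101"  (len 9)
k=5  "10011101"  (len 8)
k=6  "001110111"  (len 9)
k=7  "01110111"  (len 8)
k=8  "1110111"  (len 7)
k=9  "11011101"  (len 8)
k=10  "101110111"  (len 9)
k=11  "0111011101"  (len 10)
k=12  "111011101"  (len 9)
k=13  "1101110101"  (len 10)
k=14  "10111010111"  (len 11)
k=15  "011101011101"  (len 12)
k=16  "11101011101"  (len 11)
k=17  "110101110101"  (len 12)
k=18  "1010111010111"  (len 13)
k=19  "01011101011101"  (len 14)
k=20  "1011101011101"  (len 13)
k=21  "01110101110101"  (len 14)
k=22  "1110101110101"  (len 13)
k=23  "11010111010101"  (len 14)
k=24  "101011101010111"  (len 15)
k=25  "0101110101011101"  (len 16)
k=26  "101110101011101"  (len 15)
k=27  "0111010101110101"  (len 16)
k=28  "111010101110101"  (len 15)

111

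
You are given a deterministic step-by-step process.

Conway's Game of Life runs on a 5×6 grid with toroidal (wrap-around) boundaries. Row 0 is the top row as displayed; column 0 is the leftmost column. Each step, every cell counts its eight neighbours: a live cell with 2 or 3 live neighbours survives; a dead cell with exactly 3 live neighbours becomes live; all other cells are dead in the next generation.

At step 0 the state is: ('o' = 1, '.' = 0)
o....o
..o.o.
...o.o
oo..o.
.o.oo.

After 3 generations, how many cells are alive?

t=0: o....o
..o.o.
...o.o
oo..o.
.o.oo.
t=1: ooo..o
o..oo.
oooo.o
oo....
.oooo.
t=2: ......
......
...o..
......
...oo.
t=3: ......
......
......
...oo.
......

2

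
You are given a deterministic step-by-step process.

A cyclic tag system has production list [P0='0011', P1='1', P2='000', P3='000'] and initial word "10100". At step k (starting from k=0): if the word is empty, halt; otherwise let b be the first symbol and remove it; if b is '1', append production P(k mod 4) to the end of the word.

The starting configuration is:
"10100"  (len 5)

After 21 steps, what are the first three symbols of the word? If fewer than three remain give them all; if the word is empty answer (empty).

step 0: "10100"  (len 5)
step 1: "01000011"  (len 8)
step 2: "1000011"  (len 7)
step 3: "000011000"  (len 9)
step 4: "00011000"  (len 8)
step 5: "0011000"  (len 7)
step 6: "011000"  (len 6)
step 7: "11000"  (len 5)
step 8: "1000000"  (len 7)
step 9: "0000000011"  (len 10)
step 10: "000000011"  (len 9)
step 11: "00000011"  (len 8)
step 12: "0000011"  (len 7)
step 13: "000011"  (len 6)
step 14: "00011"  (len 5)
step 15: "0011"  (len 4)
step 16: "011"  (len 3)
step 17: "11"  (len 2)
step 18: "11"  (len 2)
step 19: "1000"  (len 4)
step 20: "000000"  (len 6)
step 21: "00000"  (len 5)

000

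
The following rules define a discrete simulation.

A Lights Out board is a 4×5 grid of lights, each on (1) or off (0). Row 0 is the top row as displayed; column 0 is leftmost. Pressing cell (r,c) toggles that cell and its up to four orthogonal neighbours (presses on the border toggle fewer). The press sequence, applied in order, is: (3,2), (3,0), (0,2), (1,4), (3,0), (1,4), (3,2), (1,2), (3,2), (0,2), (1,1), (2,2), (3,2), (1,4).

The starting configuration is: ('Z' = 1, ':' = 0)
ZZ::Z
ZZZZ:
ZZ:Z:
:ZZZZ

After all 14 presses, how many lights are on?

gen 0: ZZ::Z
ZZZZ:
ZZ:Z:
:ZZZZ
gen 1: ZZ::Z
ZZZZ:
ZZZZ:
::::Z
gen 2: ZZ::Z
ZZZZ:
:ZZZ:
ZZ::Z
gen 3: Z:ZZZ
ZZ:Z:
:ZZZ:
ZZ::Z
gen 4: Z:ZZ:
ZZ::Z
:ZZZZ
ZZ::Z
gen 5: Z:ZZ:
ZZ::Z
ZZZZZ
::::Z
gen 6: Z:ZZZ
ZZ:Z:
ZZZZ:
::::Z
gen 7: Z:ZZZ
ZZ:Z:
ZZ:Z:
:ZZZZ
gen 8: Z::ZZ
Z:Z::
ZZZZ:
:ZZZZ
gen 9: Z::ZZ
Z:Z::
ZZ:Z:
::::Z
gen 10: ZZZ:Z
Z::::
ZZ:Z:
::::Z
gen 11: Z:Z:Z
:ZZ::
Z::Z:
::::Z
gen 12: Z:Z:Z
:Z:::
ZZZ::
::Z:Z
gen 13: Z:Z:Z
:Z:::
ZZ:::
:Z:ZZ
gen 14: Z:Z::
:Z:ZZ
ZZ::Z
:Z:ZZ

11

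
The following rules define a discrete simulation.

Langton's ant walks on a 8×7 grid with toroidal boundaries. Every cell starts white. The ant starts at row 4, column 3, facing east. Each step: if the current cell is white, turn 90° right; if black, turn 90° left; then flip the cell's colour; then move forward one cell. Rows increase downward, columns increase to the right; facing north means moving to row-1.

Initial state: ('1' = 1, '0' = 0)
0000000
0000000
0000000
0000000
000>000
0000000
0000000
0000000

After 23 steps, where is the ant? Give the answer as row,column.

k=0  0000000
0000000
0000000
0000000
000>000
0000000
0000000
0000000
k=1  0000000
0000000
0000000
0000000
0001000
000v000
0000000
0000000
k=2  0000000
0000000
0000000
0000000
0001000
00<1000
0000000
0000000
k=3  0000000
0000000
0000000
0000000
00^1000
0011000
0000000
0000000
k=4  0000000
0000000
0000000
0000000
001>000
0011000
0000000
0000000
k=5  0000000
0000000
0000000
000^000
0010000
0011000
0000000
0000000
k=6  0000000
0000000
0000000
0001>00
0010000
0011000
0000000
0000000
k=7  0000000
0000000
0000000
0001100
0010v00
0011000
0000000
0000000
k=8  0000000
0000000
0000000
0001100
001<100
0011000
0000000
0000000
k=9  0000000
0000000
0000000
000^100
0011100
0011000
0000000
0000000
k=10  0000000
0000000
0000000
00<0100
0011100
0011000
0000000
0000000
k=11  0000000
0000000
00^0000
0010100
0011100
0011000
0000000
0000000
k=12  0000000
0000000
001>000
0010100
0011100
0011000
0000000
0000000
k=13  0000000
0000000
0011000
001v100
0011100
0011000
0000000
0000000
k=14  0000000
0000000
0011000
00<1100
0011100
0011000
0000000
0000000
k=15  0000000
0000000
0011000
0001100
00v1100
0011000
0000000
0000000
k=16  0000000
0000000
0011000
0001100
000>100
0011000
0000000
0000000
k=17  0000000
0000000
0011000
000^100
0000100
0011000
0000000
0000000
k=18  0000000
0000000
0011000
00<0100
0000100
0011000
0000000
0000000
k=19  0000000
0000000
00^1000
0010100
0000100
0011000
0000000
0000000
k=20  0000000
0000000
0<01000
0010100
0000100
0011000
0000000
0000000
k=21  0000000
0^00000
0101000
0010100
0000100
0011000
0000000
0000000
k=22  0000000
01>0000
0101000
0010100
0000100
0011000
0000000
0000000
k=23  0000000
0110000
01v1000
0010100
0000100
0011000
0000000
0000000

2,2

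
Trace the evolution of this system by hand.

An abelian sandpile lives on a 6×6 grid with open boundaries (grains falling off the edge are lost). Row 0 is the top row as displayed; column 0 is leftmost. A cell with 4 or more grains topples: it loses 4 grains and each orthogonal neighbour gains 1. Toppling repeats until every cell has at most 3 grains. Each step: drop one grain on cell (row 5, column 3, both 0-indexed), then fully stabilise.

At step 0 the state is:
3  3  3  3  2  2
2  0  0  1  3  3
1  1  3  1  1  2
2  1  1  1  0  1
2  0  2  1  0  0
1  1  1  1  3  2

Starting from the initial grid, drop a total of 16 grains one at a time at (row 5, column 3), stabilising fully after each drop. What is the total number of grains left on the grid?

60

[0] 3  3  3  3  2  2
2  0  0  1  3  3
1  1  3  1  1  2
2  1  1  1  0  1
2  0  2  1  0  0
1  1  1  1  3  2
[1] 3  3  3  3  2  2
2  0  0  1  3  3
1  1  3  1  1  2
2  1  1  1  0  1
2  0  2  1  0  0
1  1  1  2  3  2
[2] 3  3  3  3  2  2
2  0  0  1  3  3
1  1  3  1  1  2
2  1  1  1  0  1
2  0  2  1  0  0
1  1  1  3  3  2
[3] 3  3  3  3  2  2
2  0  0  1  3  3
1  1  3  1  1  2
2  1  1  1  0  1
2  0  2  2  1  0
1  1  2  1  0  3
[4] 3  3  3  3  2  2
2  0  0  1  3  3
1  1  3  1  1  2
2  1  1  1  0  1
2  0  2  2  1  0
1  1  2  2  0  3
[5] 3  3  3  3  2  2
2  0  0  1  3  3
1  1  3  1  1  2
2  1  1  1  0  1
2  0  2  2  1  0
1  1  2  3  0  3
[6] 3  3  3  3  2  2
2  0  0  1  3  3
1  1  3  1  1  2
2  1  1  1  0  1
2  0  2  3  1  0
1  1  3  0  1  3
[7] 3  3  3  3  2  2
2  0  0  1  3  3
1  1  3  1  1  2
2  1  1  1  0  1
2  0  2  3  1  0
1  1  3  1  1  3
[8] 3  3  3  3  2  2
2  0  0  1  3  3
1  1  3  1  1  2
2  1  1  1  0  1
2  0  2  3  1  0
1  1  3  2  1  3
[9] 3  3  3  3  2  2
2  0  0  1  3  3
1  1  3  1  1  2
2  1  1  1  0  1
2  0  2  3  1  0
1  1  3  3  1  3
[10] 3  3  3  3  2  2
2  0  0  1  3  3
1  1  3  1  1  2
2  1  2  2  0  1
2  1  0  1  2  0
1  2  1  2  2  3
[11] 3  3  3  3  2  2
2  0  0  1  3  3
1  1  3  1  1  2
2  1  2  2  0  1
2  1  0  1  2  0
1  2  1  3  2  3
[12] 3  3  3  3  2  2
2  0  0  1  3  3
1  1  3  1  1  2
2  1  2  2  0  1
2  1  0  2  2  0
1  2  2  0  3  3
[13] 3  3  3  3  2  2
2  0  0  1  3  3
1  1  3  1  1  2
2  1  2  2  0  1
2  1  0  2  2  0
1  2  2  1  3  3
[14] 3  3  3  3  2  2
2  0  0  1  3  3
1  1  3  1  1  2
2  1  2  2  0  1
2  1  0  2  2  0
1  2  2  2  3  3
[15] 3  3  3  3  2  2
2  0  0  1  3  3
1  1  3  1  1  2
2  1  2  2  0  1
2  1  0  2  2  0
1  2  2  3  3  3
[16] 3  3  3  3  2  2
2  0  0  1  3  3
1  1  3  1  1  2
2  1  2  2  0  1
2  1  0  3  3  1
1  2  3  1  1  0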